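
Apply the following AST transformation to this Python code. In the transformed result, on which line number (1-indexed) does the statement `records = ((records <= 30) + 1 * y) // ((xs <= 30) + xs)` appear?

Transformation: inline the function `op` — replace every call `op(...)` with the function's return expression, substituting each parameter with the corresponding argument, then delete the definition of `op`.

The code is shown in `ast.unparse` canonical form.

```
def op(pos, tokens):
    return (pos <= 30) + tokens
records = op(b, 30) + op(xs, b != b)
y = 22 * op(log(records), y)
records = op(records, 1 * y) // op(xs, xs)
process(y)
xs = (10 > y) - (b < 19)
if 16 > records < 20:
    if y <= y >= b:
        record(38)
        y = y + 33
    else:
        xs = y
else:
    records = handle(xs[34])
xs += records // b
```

3

Transformed code:
records = (b <= 30) + 30 + ((xs <= 30) + (b != b))
y = 22 * ((log(records) <= 30) + y)
records = ((records <= 30) + 1 * y) // ((xs <= 30) + xs)
process(y)
xs = (10 > y) - (b < 19)
if 16 > records < 20:
    if y <= y >= b:
        record(38)
        y = y + 33
    else:
        xs = y
else:
    records = handle(xs[34])
xs += records // b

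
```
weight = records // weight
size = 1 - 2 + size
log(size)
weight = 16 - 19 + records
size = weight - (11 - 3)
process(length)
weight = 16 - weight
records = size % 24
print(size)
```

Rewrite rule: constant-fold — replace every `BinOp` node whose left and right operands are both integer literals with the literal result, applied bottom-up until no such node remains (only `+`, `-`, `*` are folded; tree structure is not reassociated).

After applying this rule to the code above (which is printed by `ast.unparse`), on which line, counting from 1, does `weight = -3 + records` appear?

Transformed code:
weight = records // weight
size = -1 + size
log(size)
weight = -3 + records
size = weight - 8
process(length)
weight = 16 - weight
records = size % 24
print(size)

4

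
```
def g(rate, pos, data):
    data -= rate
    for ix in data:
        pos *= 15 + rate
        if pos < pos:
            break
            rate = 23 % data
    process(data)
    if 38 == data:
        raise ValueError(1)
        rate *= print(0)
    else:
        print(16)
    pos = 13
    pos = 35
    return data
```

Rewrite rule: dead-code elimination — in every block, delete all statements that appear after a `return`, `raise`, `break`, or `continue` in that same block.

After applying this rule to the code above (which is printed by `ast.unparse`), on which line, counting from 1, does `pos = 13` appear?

12

Transformed code:
def g(rate, pos, data):
    data -= rate
    for ix in data:
        pos *= 15 + rate
        if pos < pos:
            break
    process(data)
    if 38 == data:
        raise ValueError(1)
    else:
        print(16)
    pos = 13
    pos = 35
    return data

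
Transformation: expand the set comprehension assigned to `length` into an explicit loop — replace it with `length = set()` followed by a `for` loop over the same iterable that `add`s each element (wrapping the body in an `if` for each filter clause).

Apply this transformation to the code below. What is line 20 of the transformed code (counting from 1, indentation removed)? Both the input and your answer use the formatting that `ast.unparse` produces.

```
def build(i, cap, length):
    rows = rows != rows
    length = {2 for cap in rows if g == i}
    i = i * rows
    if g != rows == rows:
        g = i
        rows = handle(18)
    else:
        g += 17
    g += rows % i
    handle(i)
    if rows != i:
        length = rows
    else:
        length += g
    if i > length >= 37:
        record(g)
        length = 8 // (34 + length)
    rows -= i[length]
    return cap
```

Transformed code:
def build(i, cap, length):
    rows = rows != rows
    length = set()
    for cap in rows:
        if g == i:
            length.add(2)
    i = i * rows
    if g != rows == rows:
        g = i
        rows = handle(18)
    else:
        g += 17
    g += rows % i
    handle(i)
    if rows != i:
        length = rows
    else:
        length += g
    if i > length >= 37:
        record(g)
        length = 8 // (34 + length)
    rows -= i[length]
    return cap

record(g)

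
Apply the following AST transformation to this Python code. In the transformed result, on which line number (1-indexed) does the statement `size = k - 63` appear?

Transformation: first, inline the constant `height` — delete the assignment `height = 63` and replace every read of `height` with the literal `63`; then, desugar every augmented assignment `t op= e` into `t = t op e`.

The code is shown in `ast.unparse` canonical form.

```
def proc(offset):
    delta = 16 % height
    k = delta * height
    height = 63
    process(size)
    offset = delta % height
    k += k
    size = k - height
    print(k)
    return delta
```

7

Transformed code:
def proc(offset):
    delta = 16 % 63
    k = delta * 63
    process(size)
    offset = delta % 63
    k = k + k
    size = k - 63
    print(k)
    return delta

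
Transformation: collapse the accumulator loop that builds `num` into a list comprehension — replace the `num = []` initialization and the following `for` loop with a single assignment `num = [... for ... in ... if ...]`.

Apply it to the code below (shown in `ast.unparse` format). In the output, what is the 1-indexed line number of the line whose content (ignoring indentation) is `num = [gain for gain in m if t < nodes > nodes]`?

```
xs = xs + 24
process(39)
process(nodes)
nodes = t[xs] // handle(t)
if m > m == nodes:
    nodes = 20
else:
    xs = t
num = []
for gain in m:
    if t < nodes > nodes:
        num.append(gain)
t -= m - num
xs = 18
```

Transformed code:
xs = xs + 24
process(39)
process(nodes)
nodes = t[xs] // handle(t)
if m > m == nodes:
    nodes = 20
else:
    xs = t
num = [gain for gain in m if t < nodes > nodes]
t -= m - num
xs = 18

9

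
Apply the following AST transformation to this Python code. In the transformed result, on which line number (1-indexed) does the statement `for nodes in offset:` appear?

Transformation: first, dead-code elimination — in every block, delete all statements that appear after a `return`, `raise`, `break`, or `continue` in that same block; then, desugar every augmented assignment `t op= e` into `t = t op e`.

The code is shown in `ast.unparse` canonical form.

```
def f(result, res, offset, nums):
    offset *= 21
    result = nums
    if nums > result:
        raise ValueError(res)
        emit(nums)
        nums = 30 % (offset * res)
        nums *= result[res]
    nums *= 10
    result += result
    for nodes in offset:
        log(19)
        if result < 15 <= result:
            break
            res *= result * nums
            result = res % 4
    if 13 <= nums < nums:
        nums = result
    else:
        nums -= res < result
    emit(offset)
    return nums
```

Transformed code:
def f(result, res, offset, nums):
    offset = offset * 21
    result = nums
    if nums > result:
        raise ValueError(res)
    nums = nums * 10
    result = result + result
    for nodes in offset:
        log(19)
        if result < 15 <= result:
            break
    if 13 <= nums < nums:
        nums = result
    else:
        nums = nums - (res < result)
    emit(offset)
    return nums

8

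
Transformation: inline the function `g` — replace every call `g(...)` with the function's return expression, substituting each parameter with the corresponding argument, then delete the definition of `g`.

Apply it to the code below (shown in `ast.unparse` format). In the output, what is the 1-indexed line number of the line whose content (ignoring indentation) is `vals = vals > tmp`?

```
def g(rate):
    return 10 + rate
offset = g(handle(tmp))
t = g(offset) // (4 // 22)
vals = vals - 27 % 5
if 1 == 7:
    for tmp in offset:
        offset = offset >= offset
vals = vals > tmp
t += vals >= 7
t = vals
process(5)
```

7

Transformed code:
offset = 10 + handle(tmp)
t = (10 + offset) // (4 // 22)
vals = vals - 27 % 5
if 1 == 7:
    for tmp in offset:
        offset = offset >= offset
vals = vals > tmp
t += vals >= 7
t = vals
process(5)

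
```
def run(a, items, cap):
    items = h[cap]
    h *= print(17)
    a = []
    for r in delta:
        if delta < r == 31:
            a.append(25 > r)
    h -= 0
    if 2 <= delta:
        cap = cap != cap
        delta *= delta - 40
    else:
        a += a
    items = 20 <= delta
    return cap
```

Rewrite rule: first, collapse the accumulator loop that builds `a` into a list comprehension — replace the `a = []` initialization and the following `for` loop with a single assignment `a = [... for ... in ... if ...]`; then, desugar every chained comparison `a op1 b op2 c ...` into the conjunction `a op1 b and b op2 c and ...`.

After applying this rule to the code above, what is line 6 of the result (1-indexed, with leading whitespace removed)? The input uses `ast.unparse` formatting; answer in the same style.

Transformed code:
def run(a, items, cap):
    items = h[cap]
    h *= print(17)
    a = [25 > r for r in delta if delta < r and r == 31]
    h -= 0
    if 2 <= delta:
        cap = cap != cap
        delta *= delta - 40
    else:
        a += a
    items = 20 <= delta
    return cap

if 2 <= delta:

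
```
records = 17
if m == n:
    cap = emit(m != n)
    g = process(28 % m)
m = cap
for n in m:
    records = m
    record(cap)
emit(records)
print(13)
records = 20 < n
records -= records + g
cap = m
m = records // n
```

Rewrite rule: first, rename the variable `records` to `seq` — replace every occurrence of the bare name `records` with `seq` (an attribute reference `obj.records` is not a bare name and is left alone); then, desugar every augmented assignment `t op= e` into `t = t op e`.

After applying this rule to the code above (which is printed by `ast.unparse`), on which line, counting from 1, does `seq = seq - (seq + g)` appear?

12

Transformed code:
seq = 17
if m == n:
    cap = emit(m != n)
    g = process(28 % m)
m = cap
for n in m:
    seq = m
    record(cap)
emit(seq)
print(13)
seq = 20 < n
seq = seq - (seq + g)
cap = m
m = seq // n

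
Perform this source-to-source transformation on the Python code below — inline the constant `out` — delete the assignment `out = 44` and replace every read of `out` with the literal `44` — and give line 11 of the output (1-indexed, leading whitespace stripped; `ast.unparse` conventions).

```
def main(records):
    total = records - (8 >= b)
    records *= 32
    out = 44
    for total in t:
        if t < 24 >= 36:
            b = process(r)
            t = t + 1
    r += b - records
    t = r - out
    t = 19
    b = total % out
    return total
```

Transformed code:
def main(records):
    total = records - (8 >= b)
    records *= 32
    for total in t:
        if t < 24 >= 36:
            b = process(r)
            t = t + 1
    r += b - records
    t = r - 44
    t = 19
    b = total % 44
    return total

b = total % 44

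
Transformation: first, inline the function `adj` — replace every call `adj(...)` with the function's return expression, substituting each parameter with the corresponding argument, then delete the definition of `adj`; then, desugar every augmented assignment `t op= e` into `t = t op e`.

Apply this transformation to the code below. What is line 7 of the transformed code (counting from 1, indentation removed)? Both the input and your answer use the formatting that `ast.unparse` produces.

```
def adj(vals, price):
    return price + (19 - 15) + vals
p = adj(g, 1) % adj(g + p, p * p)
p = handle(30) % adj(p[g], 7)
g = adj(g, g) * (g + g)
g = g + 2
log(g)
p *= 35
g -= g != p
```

g = g - (g != p)

Transformed code:
p = (1 + (19 - 15) + g) % (p * p + (19 - 15) + (g + p))
p = handle(30) % (7 + (19 - 15) + p[g])
g = (g + (19 - 15) + g) * (g + g)
g = g + 2
log(g)
p = p * 35
g = g - (g != p)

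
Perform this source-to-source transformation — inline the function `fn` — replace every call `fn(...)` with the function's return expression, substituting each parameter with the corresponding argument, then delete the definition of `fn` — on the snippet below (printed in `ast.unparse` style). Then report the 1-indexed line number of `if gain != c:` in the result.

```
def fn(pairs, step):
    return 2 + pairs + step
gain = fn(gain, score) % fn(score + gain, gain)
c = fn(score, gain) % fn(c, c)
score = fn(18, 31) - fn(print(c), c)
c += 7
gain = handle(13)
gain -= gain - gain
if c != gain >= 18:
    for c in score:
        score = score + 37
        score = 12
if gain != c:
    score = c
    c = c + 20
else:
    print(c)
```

11

Transformed code:
gain = (2 + gain + score) % (2 + (score + gain) + gain)
c = (2 + score + gain) % (2 + c + c)
score = 2 + 18 + 31 - (2 + print(c) + c)
c += 7
gain = handle(13)
gain -= gain - gain
if c != gain >= 18:
    for c in score:
        score = score + 37
        score = 12
if gain != c:
    score = c
    c = c + 20
else:
    print(c)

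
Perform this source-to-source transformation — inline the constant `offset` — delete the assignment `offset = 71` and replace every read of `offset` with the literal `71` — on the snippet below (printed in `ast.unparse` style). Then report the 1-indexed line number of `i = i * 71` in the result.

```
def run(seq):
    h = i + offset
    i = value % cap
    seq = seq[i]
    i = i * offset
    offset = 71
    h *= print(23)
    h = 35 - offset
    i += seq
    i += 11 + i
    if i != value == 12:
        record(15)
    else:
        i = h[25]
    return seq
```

5

Transformed code:
def run(seq):
    h = i + 71
    i = value % cap
    seq = seq[i]
    i = i * 71
    h *= print(23)
    h = 35 - 71
    i += seq
    i += 11 + i
    if i != value == 12:
        record(15)
    else:
        i = h[25]
    return seq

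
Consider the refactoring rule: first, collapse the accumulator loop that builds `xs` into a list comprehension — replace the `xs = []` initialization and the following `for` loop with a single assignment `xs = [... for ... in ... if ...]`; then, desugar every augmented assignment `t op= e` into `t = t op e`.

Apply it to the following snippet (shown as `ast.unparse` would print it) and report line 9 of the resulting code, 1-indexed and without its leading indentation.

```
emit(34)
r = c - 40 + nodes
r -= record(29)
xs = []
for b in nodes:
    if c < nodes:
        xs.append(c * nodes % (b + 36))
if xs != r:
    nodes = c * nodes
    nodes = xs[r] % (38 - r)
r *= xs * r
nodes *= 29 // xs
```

Transformed code:
emit(34)
r = c - 40 + nodes
r = r - record(29)
xs = [c * nodes % (b + 36) for b in nodes if c < nodes]
if xs != r:
    nodes = c * nodes
    nodes = xs[r] % (38 - r)
r = r * (xs * r)
nodes = nodes * (29 // xs)

nodes = nodes * (29 // xs)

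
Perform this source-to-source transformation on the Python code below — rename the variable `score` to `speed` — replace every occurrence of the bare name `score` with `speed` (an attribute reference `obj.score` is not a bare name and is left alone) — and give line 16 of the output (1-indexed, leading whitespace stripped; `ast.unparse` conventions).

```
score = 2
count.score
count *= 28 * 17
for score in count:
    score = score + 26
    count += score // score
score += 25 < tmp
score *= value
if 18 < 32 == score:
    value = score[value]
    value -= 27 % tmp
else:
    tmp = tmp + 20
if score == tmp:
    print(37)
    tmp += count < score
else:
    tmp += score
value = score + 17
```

tmp += count < speed

Transformed code:
speed = 2
count.score
count *= 28 * 17
for speed in count:
    speed = speed + 26
    count += speed // speed
speed += 25 < tmp
speed *= value
if 18 < 32 == speed:
    value = speed[value]
    value -= 27 % tmp
else:
    tmp = tmp + 20
if speed == tmp:
    print(37)
    tmp += count < speed
else:
    tmp += speed
value = speed + 17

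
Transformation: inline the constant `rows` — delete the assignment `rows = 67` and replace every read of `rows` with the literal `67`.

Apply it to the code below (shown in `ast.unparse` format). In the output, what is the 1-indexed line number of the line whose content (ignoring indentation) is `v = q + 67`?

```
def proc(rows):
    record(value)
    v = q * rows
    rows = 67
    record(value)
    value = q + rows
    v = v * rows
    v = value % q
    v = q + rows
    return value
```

Transformed code:
def proc(rows):
    record(value)
    v = q * 67
    record(value)
    value = q + 67
    v = v * 67
    v = value % q
    v = q + 67
    return value

8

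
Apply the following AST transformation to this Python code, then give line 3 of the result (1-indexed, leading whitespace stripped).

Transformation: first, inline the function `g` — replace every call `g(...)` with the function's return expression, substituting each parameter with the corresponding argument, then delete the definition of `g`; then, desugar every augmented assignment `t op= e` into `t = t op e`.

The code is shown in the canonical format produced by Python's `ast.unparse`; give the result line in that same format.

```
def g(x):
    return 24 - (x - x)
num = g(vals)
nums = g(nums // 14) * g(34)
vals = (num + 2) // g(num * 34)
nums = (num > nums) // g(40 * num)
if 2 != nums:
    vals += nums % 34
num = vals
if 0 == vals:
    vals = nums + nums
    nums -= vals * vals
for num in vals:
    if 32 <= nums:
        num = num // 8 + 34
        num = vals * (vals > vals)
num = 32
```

vals = (num + 2) // (24 - (num * 34 - num * 34))

Transformed code:
num = 24 - (vals - vals)
nums = (24 - (nums // 14 - nums // 14)) * (24 - (34 - 34))
vals = (num + 2) // (24 - (num * 34 - num * 34))
nums = (num > nums) // (24 - (40 * num - 40 * num))
if 2 != nums:
    vals = vals + nums % 34
num = vals
if 0 == vals:
    vals = nums + nums
    nums = nums - vals * vals
for num in vals:
    if 32 <= nums:
        num = num // 8 + 34
        num = vals * (vals > vals)
num = 32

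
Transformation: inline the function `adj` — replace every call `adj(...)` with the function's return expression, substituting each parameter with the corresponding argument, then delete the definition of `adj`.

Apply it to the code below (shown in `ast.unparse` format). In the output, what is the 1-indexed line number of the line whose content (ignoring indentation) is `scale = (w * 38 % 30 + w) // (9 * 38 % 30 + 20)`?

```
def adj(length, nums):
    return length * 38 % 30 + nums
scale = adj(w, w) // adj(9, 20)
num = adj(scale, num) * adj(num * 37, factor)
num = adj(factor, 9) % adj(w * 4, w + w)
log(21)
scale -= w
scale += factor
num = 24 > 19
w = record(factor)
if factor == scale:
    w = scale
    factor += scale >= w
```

Transformed code:
scale = (w * 38 % 30 + w) // (9 * 38 % 30 + 20)
num = (scale * 38 % 30 + num) * (num * 37 * 38 % 30 + factor)
num = (factor * 38 % 30 + 9) % (w * 4 * 38 % 30 + (w + w))
log(21)
scale -= w
scale += factor
num = 24 > 19
w = record(factor)
if factor == scale:
    w = scale
    factor += scale >= w

1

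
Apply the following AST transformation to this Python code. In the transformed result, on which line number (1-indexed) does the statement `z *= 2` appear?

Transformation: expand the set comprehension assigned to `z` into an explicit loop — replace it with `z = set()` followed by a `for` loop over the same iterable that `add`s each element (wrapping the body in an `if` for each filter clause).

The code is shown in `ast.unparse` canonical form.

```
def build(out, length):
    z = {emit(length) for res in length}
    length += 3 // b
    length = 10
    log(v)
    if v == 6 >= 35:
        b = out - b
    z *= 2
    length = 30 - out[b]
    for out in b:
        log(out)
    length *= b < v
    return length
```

10

Transformed code:
def build(out, length):
    z = set()
    for res in length:
        z.add(emit(length))
    length += 3 // b
    length = 10
    log(v)
    if v == 6 >= 35:
        b = out - b
    z *= 2
    length = 30 - out[b]
    for out in b:
        log(out)
    length *= b < v
    return length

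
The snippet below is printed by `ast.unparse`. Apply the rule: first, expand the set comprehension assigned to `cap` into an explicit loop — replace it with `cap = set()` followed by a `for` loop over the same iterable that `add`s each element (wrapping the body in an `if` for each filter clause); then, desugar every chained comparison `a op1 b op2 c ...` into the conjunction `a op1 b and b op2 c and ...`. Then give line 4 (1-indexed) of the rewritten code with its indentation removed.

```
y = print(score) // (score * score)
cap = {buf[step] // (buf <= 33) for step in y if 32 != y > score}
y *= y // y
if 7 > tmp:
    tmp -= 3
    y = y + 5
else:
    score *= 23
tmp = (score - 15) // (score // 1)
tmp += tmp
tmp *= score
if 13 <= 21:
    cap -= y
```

if 32 != y and y > score:

Transformed code:
y = print(score) // (score * score)
cap = set()
for step in y:
    if 32 != y and y > score:
        cap.add(buf[step] // (buf <= 33))
y *= y // y
if 7 > tmp:
    tmp -= 3
    y = y + 5
else:
    score *= 23
tmp = (score - 15) // (score // 1)
tmp += tmp
tmp *= score
if 13 <= 21:
    cap -= y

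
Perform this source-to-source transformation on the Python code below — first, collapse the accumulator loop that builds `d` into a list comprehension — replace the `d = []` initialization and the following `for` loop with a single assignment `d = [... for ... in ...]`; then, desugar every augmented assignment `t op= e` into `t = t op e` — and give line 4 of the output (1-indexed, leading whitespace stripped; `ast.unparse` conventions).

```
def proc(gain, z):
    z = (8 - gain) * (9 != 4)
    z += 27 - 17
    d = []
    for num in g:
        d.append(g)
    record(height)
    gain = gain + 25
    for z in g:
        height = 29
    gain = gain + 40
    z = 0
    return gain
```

Transformed code:
def proc(gain, z):
    z = (8 - gain) * (9 != 4)
    z = z + (27 - 17)
    d = [g for num in g]
    record(height)
    gain = gain + 25
    for z in g:
        height = 29
    gain = gain + 40
    z = 0
    return gain

d = [g for num in g]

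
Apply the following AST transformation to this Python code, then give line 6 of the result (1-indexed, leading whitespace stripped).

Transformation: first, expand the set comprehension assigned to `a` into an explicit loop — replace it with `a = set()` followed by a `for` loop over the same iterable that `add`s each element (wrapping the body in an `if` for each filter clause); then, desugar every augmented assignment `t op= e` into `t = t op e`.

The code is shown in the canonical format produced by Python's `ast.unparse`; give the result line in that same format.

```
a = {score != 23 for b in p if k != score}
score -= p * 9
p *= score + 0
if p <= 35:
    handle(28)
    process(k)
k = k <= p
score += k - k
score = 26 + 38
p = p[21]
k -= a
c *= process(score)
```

p = p * (score + 0)

Transformed code:
a = set()
for b in p:
    if k != score:
        a.add(score != 23)
score = score - p * 9
p = p * (score + 0)
if p <= 35:
    handle(28)
    process(k)
k = k <= p
score = score + (k - k)
score = 26 + 38
p = p[21]
k = k - a
c = c * process(score)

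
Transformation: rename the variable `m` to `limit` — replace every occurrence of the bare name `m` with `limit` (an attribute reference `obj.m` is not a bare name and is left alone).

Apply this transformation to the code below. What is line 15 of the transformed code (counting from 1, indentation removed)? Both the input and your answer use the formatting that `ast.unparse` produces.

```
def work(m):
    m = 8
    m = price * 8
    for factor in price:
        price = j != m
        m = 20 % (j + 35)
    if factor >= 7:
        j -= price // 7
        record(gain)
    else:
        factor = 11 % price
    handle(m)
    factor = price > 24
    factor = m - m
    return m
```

Transformed code:
def work(limit):
    limit = 8
    limit = price * 8
    for factor in price:
        price = j != limit
        limit = 20 % (j + 35)
    if factor >= 7:
        j -= price // 7
        record(gain)
    else:
        factor = 11 % price
    handle(limit)
    factor = price > 24
    factor = limit - limit
    return limit

return limit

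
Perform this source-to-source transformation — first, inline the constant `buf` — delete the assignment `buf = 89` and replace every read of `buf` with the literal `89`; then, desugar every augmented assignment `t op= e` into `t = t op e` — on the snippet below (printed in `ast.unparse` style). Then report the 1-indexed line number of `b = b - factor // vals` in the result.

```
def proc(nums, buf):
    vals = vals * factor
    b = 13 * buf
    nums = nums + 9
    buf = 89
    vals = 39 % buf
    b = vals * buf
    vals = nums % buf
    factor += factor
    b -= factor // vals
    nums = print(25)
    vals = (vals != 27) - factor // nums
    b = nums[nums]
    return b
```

Transformed code:
def proc(nums, buf):
    vals = vals * factor
    b = 13 * 89
    nums = nums + 9
    vals = 39 % 89
    b = vals * 89
    vals = nums % 89
    factor = factor + factor
    b = b - factor // vals
    nums = print(25)
    vals = (vals != 27) - factor // nums
    b = nums[nums]
    return b

9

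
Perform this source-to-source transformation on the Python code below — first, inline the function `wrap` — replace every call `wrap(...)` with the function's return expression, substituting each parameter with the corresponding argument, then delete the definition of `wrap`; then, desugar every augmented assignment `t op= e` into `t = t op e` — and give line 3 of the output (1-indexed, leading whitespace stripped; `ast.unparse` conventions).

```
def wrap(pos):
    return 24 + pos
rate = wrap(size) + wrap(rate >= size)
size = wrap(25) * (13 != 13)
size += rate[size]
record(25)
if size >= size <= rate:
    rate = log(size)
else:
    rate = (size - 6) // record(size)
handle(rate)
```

size = size + rate[size]

Transformed code:
rate = 24 + size + (24 + (rate >= size))
size = (24 + 25) * (13 != 13)
size = size + rate[size]
record(25)
if size >= size <= rate:
    rate = log(size)
else:
    rate = (size - 6) // record(size)
handle(rate)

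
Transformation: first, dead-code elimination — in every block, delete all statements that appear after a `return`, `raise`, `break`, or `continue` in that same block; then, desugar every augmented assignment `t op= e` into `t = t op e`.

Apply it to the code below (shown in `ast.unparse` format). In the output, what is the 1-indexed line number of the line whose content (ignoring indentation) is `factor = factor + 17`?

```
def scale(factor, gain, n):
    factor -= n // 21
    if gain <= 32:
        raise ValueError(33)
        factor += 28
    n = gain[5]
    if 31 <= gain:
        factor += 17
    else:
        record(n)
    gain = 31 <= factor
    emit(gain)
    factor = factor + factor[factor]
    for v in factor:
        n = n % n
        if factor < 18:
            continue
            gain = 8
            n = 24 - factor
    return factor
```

7

Transformed code:
def scale(factor, gain, n):
    factor = factor - n // 21
    if gain <= 32:
        raise ValueError(33)
    n = gain[5]
    if 31 <= gain:
        factor = factor + 17
    else:
        record(n)
    gain = 31 <= factor
    emit(gain)
    factor = factor + factor[factor]
    for v in factor:
        n = n % n
        if factor < 18:
            continue
    return factor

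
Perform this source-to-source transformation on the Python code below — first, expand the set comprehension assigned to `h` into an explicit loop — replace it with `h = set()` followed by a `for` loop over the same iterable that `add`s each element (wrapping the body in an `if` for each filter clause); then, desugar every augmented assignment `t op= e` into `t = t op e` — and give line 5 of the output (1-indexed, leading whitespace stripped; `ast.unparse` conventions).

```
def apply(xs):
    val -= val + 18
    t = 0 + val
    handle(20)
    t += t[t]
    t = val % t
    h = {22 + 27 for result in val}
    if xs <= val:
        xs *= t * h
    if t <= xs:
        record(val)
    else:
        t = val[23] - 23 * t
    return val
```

Transformed code:
def apply(xs):
    val = val - (val + 18)
    t = 0 + val
    handle(20)
    t = t + t[t]
    t = val % t
    h = set()
    for result in val:
        h.add(22 + 27)
    if xs <= val:
        xs = xs * (t * h)
    if t <= xs:
        record(val)
    else:
        t = val[23] - 23 * t
    return val

t = t + t[t]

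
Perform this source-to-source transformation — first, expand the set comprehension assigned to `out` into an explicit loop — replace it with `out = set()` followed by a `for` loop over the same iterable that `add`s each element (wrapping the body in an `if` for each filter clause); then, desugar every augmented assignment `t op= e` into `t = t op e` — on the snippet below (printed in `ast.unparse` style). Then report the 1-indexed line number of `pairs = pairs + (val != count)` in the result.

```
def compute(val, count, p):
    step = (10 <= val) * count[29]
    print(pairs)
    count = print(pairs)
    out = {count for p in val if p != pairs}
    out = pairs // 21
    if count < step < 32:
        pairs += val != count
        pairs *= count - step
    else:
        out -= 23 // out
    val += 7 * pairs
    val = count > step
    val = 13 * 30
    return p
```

Transformed code:
def compute(val, count, p):
    step = (10 <= val) * count[29]
    print(pairs)
    count = print(pairs)
    out = set()
    for p in val:
        if p != pairs:
            out.add(count)
    out = pairs // 21
    if count < step < 32:
        pairs = pairs + (val != count)
        pairs = pairs * (count - step)
    else:
        out = out - 23 // out
    val = val + 7 * pairs
    val = count > step
    val = 13 * 30
    return p

11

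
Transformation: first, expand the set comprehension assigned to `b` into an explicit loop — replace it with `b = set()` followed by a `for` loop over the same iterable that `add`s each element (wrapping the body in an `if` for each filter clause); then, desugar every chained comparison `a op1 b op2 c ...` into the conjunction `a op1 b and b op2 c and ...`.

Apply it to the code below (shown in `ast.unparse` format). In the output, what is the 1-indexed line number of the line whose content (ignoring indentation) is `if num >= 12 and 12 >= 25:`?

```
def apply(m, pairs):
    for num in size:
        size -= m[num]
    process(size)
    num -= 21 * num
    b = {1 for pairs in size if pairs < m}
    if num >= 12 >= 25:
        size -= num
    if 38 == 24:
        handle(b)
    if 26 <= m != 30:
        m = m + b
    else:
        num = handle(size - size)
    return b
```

10

Transformed code:
def apply(m, pairs):
    for num in size:
        size -= m[num]
    process(size)
    num -= 21 * num
    b = set()
    for pairs in size:
        if pairs < m:
            b.add(1)
    if num >= 12 and 12 >= 25:
        size -= num
    if 38 == 24:
        handle(b)
    if 26 <= m and m != 30:
        m = m + b
    else:
        num = handle(size - size)
    return b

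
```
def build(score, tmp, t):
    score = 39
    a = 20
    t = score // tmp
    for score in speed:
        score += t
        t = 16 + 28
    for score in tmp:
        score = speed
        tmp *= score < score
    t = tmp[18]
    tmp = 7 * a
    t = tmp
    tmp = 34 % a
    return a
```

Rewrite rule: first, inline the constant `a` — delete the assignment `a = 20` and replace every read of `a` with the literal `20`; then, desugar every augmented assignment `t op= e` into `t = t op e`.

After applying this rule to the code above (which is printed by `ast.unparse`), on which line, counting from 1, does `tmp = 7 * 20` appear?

Transformed code:
def build(score, tmp, t):
    score = 39
    t = score // tmp
    for score in speed:
        score = score + t
        t = 16 + 28
    for score in tmp:
        score = speed
        tmp = tmp * (score < score)
    t = tmp[18]
    tmp = 7 * 20
    t = tmp
    tmp = 34 % 20
    return 20

11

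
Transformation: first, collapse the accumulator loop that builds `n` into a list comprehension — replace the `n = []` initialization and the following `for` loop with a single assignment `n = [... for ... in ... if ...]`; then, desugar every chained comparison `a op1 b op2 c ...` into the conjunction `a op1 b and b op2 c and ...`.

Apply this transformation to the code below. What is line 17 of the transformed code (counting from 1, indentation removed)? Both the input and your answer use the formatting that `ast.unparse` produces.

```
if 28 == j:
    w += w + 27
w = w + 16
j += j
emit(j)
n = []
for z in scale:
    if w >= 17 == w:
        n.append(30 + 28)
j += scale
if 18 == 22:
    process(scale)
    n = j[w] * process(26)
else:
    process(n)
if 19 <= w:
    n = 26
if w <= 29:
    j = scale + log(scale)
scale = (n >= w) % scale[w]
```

scale = (n >= w) % scale[w]

Transformed code:
if 28 == j:
    w += w + 27
w = w + 16
j += j
emit(j)
n = [30 + 28 for z in scale if w >= 17 and 17 == w]
j += scale
if 18 == 22:
    process(scale)
    n = j[w] * process(26)
else:
    process(n)
if 19 <= w:
    n = 26
if w <= 29:
    j = scale + log(scale)
scale = (n >= w) % scale[w]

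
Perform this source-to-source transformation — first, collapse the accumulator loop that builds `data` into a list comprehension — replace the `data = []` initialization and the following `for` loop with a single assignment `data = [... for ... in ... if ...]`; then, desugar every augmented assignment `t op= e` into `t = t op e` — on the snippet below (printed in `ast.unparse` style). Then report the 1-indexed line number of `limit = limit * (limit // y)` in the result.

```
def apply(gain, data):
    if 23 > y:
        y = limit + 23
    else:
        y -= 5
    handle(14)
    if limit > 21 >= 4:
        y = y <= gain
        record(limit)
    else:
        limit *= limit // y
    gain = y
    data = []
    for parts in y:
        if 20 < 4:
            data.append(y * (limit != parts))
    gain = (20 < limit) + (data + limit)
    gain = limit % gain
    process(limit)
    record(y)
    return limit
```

11

Transformed code:
def apply(gain, data):
    if 23 > y:
        y = limit + 23
    else:
        y = y - 5
    handle(14)
    if limit > 21 >= 4:
        y = y <= gain
        record(limit)
    else:
        limit = limit * (limit // y)
    gain = y
    data = [y * (limit != parts) for parts in y if 20 < 4]
    gain = (20 < limit) + (data + limit)
    gain = limit % gain
    process(limit)
    record(y)
    return limit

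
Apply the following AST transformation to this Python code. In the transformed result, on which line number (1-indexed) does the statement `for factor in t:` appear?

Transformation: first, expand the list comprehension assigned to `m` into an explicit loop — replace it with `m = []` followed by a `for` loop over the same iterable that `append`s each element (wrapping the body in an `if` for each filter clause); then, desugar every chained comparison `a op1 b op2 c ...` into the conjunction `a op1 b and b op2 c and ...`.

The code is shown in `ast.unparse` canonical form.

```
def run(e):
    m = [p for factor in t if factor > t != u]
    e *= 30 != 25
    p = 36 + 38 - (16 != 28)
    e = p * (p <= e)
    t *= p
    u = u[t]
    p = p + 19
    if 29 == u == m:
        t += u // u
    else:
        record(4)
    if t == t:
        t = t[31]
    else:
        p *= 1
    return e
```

Transformed code:
def run(e):
    m = []
    for factor in t:
        if factor > t and t != u:
            m.append(p)
    e *= 30 != 25
    p = 36 + 38 - (16 != 28)
    e = p * (p <= e)
    t *= p
    u = u[t]
    p = p + 19
    if 29 == u and u == m:
        t += u // u
    else:
        record(4)
    if t == t:
        t = t[31]
    else:
        p *= 1
    return e

3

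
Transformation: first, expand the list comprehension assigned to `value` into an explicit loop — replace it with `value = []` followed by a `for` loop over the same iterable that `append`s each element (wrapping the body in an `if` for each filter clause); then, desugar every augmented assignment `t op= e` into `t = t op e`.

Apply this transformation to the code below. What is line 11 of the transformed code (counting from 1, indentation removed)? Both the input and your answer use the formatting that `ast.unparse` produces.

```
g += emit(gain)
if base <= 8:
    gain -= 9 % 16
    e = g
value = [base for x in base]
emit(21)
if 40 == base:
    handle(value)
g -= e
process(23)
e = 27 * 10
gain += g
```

g = g - e

Transformed code:
g = g + emit(gain)
if base <= 8:
    gain = gain - 9 % 16
    e = g
value = []
for x in base:
    value.append(base)
emit(21)
if 40 == base:
    handle(value)
g = g - e
process(23)
e = 27 * 10
gain = gain + g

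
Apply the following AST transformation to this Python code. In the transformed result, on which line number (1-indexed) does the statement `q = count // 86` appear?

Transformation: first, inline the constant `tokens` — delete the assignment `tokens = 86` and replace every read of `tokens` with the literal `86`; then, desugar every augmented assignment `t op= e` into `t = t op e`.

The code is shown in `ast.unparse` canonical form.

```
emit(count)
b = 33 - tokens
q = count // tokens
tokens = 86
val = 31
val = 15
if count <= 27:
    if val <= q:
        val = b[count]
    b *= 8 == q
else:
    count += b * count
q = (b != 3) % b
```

Transformed code:
emit(count)
b = 33 - 86
q = count // 86
val = 31
val = 15
if count <= 27:
    if val <= q:
        val = b[count]
    b = b * (8 == q)
else:
    count = count + b * count
q = (b != 3) % b

3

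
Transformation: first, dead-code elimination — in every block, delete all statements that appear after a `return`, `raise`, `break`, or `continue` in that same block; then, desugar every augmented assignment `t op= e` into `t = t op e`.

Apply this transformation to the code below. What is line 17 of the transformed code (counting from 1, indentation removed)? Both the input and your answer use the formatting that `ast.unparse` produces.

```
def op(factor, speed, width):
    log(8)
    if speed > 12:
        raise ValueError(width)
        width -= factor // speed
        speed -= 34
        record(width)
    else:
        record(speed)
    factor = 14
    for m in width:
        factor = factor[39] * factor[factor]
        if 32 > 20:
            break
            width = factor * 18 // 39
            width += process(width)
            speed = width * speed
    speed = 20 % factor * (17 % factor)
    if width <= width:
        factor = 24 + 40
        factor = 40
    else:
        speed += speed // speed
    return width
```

Transformed code:
def op(factor, speed, width):
    log(8)
    if speed > 12:
        raise ValueError(width)
    else:
        record(speed)
    factor = 14
    for m in width:
        factor = factor[39] * factor[factor]
        if 32 > 20:
            break
    speed = 20 % factor * (17 % factor)
    if width <= width:
        factor = 24 + 40
        factor = 40
    else:
        speed = speed + speed // speed
    return width

speed = speed + speed // speed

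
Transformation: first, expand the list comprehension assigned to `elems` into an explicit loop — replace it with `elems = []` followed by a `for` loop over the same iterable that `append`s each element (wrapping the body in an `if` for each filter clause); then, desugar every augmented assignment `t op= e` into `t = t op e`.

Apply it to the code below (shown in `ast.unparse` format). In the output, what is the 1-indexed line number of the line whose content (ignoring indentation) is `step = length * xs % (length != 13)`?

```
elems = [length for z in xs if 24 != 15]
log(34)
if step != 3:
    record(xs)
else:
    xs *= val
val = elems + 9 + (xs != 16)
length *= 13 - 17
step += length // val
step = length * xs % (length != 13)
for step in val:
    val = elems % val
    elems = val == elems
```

Transformed code:
elems = []
for z in xs:
    if 24 != 15:
        elems.append(length)
log(34)
if step != 3:
    record(xs)
else:
    xs = xs * val
val = elems + 9 + (xs != 16)
length = length * (13 - 17)
step = step + length // val
step = length * xs % (length != 13)
for step in val:
    val = elems % val
    elems = val == elems

13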